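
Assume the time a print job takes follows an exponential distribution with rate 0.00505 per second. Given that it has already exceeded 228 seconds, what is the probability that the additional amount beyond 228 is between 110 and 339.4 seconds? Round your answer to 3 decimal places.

0.394

Memoryless: the residual past 228 is again Exp(λ).
P(110 < residual < 339.4) = e^(−λ·110) − e^(−λ·339.4) = 0.57379 − 0.18015 ≈ 0.394.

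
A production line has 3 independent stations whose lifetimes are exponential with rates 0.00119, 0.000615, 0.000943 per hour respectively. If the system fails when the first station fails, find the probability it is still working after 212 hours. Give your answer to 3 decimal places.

The time to first failure is exponential with rate Σλ = 0.00119 + 0.000615 + 0.000943 = 0.002748.
P(min > 212) = e^(−0.002748·212) = e^(−0.58258) ≈ 0.558.

0.558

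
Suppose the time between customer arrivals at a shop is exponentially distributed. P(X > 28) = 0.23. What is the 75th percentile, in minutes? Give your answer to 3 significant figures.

26.4

e^(−λ·28) = 0.23 ⇒ λ = −ln(0.23)/28 = 0.0524884.
75th percentile: 1 − e^(−λt) = 0.75, t = −ln(0.25)/λ = 26.4114 minutes.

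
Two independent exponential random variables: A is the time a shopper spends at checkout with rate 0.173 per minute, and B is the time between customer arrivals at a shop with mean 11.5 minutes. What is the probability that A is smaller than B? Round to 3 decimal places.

0.665

λ_1 = 0.173, λ_2 = 1/11.5 = 0.0869565.
For independent exponentials, P(A < B) = λ_1/(λ_1+λ_2) = 0.173/0.259957 ≈ 0.665.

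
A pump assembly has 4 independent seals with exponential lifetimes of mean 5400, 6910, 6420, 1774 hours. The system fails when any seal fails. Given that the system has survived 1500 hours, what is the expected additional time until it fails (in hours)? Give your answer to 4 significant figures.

953.0

First-failure rate Σλ = 1/5400 + 1/6910 + 1/6420 + 1/1774 = 0.00104936.
By memorylessness the expected residual is 1/Σλ = 952.958 hours, regardless of the 1500 already elapsed.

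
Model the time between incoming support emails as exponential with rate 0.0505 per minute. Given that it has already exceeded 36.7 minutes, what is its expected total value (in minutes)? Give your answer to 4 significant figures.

56.50

By memorylessness, E[X | X > 36.7] = 36.7 + 1/λ = 36.7 + 19.802 = 56.502 minutes.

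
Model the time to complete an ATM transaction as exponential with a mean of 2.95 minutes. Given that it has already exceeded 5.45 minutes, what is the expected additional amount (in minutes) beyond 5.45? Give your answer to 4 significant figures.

2.950

The rate is λ = 1/2.95 = 0.338983 per minute.
By memorylessness, the remaining amount past any threshold is again Exp(λ) with mean 1/λ = 2.95 minutes.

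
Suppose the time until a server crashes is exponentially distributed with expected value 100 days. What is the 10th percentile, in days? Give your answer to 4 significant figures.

10.54

The rate is λ = 1/100 = 0.01 per day.
Set 1 − e^(−λt) = 0.1, so t = −ln(0.9)/λ = 0.10536/0.01 ≈ 10.5361 days.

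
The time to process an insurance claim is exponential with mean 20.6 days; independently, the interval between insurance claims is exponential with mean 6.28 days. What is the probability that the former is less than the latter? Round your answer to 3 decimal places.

λ_1 = 1/20.6 = 0.0485437, λ_2 = 1/6.28 = 0.159236.
For independent exponentials, P(the former < the latter) = λ_1/(λ_1+λ_2) = 0.0485437/0.207779 ≈ 0.234.

0.234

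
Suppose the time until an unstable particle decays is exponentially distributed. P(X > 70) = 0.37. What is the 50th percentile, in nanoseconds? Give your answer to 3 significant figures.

48.8

e^(−λ·70) = 0.37 ⇒ λ = −ln(0.37)/70 = 0.0142036.
50th percentile: 1 − e^(−λt) = 0.5, t = −ln(0.5)/λ = 48.8008 nanoseconds.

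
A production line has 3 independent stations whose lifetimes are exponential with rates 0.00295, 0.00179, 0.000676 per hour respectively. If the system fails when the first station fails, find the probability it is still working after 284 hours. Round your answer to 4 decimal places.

The time to first failure is exponential with rate Σλ = 0.00295 + 0.00179 + 0.000676 = 0.005416.
P(min > 284) = e^(−0.005416·284) = e^(−1.5381) ≈ 0.2148.

0.2148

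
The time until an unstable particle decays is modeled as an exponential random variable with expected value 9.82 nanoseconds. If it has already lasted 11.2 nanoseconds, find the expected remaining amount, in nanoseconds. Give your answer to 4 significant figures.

9.820

The rate is λ = 1/9.82 = 0.101833 per nanosecond.
By memorylessness, the remaining amount past any threshold is again Exp(λ) with mean 1/λ = 9.82 nanoseconds.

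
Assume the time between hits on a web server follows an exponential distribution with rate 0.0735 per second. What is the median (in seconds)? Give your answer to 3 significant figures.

9.43

Set 1 − e^(−λt) = 0.5, so t = −ln(0.5)/λ = 0.69315/0.0735 ≈ 9.43057 seconds.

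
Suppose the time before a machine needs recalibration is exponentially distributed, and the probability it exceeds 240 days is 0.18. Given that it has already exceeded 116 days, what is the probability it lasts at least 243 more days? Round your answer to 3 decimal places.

0.176

From e^(−λ·240) = 0.18, λ = −ln(0.18)/240 = 0.00714499.
Memoryless: P(X > 116+243 | X > 116) = P(X > 243) = e^(−0.00714499·243) ≈ 0.176.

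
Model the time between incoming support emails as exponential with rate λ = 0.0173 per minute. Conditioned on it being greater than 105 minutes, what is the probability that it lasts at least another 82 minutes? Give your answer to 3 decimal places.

The exponential is memoryless, so the remaining time is again Exp(λ): the condition X > 105 is irrelevant.
P(X > 82) = e^(−1.4186) ≈ 0.242.

0.242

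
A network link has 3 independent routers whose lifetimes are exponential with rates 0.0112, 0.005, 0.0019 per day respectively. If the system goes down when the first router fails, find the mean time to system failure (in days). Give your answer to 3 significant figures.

55.2

The time to first failure is exponential with rate Σλ = 0.0112 + 0.005 + 0.0019 = 0.0181.
E[min] = 1/Σλ = 1/0.0181 = 55.2486 days.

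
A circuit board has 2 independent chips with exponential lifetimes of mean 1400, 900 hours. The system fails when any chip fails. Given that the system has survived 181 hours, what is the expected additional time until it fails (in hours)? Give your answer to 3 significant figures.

548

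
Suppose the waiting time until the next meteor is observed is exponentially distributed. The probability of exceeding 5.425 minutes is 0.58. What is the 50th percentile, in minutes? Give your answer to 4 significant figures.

e^(−λ·5.425) = 0.58 ⇒ λ = −ln(0.58)/5.425 = 0.100411.
50th percentile: 1 − e^(−λt) = 0.5, t = −ln(0.5)/λ = 6.90313 minutes.

6.903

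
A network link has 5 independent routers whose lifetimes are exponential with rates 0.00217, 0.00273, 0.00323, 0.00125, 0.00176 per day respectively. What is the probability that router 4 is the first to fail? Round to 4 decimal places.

The time to first failure is exponential with rate Σλ = 0.00217 + 0.00273 + 0.00323 + 0.00125 + 0.00176 = 0.01114.
P(router 4 first) = λ_4/Σλ = 0.00125/0.01114 ≈ 0.1122.

0.1122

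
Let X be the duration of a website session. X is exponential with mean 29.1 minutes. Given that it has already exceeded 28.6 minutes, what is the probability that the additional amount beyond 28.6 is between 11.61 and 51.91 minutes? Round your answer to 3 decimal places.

0.503

The rate is λ = 1/29.1 = 0.0343643 per minute.
Memoryless: the residual past 28.6 is again Exp(λ).
P(11.61 < residual < 51.91) = e^(−λ·11.61) − e^(−λ·51.91) = 0.67101 − 0.16799 ≈ 0.503.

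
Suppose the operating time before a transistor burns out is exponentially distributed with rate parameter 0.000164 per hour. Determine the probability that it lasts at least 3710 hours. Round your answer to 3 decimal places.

0.544

P(X > 3710) = e^(−λ·3710) = e^(−0.60844) ≈ 0.544.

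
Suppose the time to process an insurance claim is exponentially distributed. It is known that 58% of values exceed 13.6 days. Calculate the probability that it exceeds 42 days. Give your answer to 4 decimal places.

e^(−λ·13.6) = 0.58 ⇒ λ = −ln(0.58)/13.6 = 0.0400535.
P(X > 42) = e^(−0.0400535·42) = e^(−1.6822) ≈ 0.1860.

0.1860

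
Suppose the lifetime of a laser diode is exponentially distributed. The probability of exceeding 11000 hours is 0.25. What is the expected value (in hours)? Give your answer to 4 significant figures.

e^(−λ·11000) = 0.25 ⇒ λ = −ln(0.25)/11000 = 0.000126027.
Mean = 1/λ = 7934.82 hours.

7935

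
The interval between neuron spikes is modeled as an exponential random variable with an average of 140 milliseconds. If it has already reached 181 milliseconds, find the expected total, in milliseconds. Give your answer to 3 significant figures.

321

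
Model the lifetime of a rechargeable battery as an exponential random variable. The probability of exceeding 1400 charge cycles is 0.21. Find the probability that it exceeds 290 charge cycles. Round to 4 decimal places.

0.7238

e^(−λ·1400) = 0.21 ⇒ λ = −ln(0.21)/1400 = 0.00111475.
P(X > 290) = e^(−0.00111475·290) = e^(−0.32328) ≈ 0.7238.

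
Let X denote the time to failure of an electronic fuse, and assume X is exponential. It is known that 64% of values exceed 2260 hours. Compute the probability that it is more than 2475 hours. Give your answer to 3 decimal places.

0.613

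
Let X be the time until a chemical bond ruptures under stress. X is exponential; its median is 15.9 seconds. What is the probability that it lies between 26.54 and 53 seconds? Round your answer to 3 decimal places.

0.215

For an exponential, median = ln(2)/λ, so λ = ln 2 / 15.9 = 0.0435942 per second.
P(26.54 < X < 53) = e^(−λ·26.54) − e^(−λ·53) = 0.31443 − 0.09921 ≈ 0.215.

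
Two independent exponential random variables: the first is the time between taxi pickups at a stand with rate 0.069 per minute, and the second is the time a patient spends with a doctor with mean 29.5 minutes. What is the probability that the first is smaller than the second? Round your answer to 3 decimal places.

0.671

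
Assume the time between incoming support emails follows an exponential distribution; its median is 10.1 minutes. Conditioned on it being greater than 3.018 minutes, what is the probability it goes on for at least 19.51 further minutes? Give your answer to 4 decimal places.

0.2621

For an exponential, median = ln(2)/λ, so λ = ln 2 / 10.1 = 0.0686284 per minute.
The exponential is memoryless, so the remaining time is again Exp(λ): the condition X > 3.018 is irrelevant.
P(X > 19.51) = e^(−1.3389) ≈ 0.2621.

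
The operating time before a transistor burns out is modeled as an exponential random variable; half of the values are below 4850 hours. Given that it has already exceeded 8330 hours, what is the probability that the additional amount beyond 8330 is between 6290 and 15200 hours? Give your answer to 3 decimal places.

0.293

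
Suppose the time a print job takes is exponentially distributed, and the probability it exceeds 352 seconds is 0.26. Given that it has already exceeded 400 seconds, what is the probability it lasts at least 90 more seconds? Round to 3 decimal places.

From e^(−λ·352) = 0.26, λ = −ln(0.26)/352 = 0.00382691.
Memoryless: P(X > 400+90 | X > 400) = P(X > 90) = e^(−0.00382691·90) ≈ 0.709.

0.709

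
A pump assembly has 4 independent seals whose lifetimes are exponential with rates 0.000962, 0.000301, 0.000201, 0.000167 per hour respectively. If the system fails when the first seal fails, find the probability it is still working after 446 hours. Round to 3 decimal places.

0.483

The time to first failure is exponential with rate Σλ = 0.000962 + 0.000301 + 0.000201 + 0.000167 = 0.001631.
P(min > 446) = e^(−0.001631·446) = e^(−0.72743) ≈ 0.483.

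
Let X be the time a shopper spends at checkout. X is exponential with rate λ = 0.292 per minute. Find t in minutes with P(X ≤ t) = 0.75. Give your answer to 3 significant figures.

4.75

Set 1 − e^(−λt) = 0.75, so t = −ln(0.25)/λ = 1.3863/0.292 ≈ 4.74758 minutes.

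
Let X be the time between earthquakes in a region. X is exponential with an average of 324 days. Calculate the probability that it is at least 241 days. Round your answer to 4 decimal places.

The rate is λ = 1/324 = 0.00308642 per day.
P(X > 241) = e^(−λ·241) = e^(−0.74383) ≈ 0.4753.

0.4753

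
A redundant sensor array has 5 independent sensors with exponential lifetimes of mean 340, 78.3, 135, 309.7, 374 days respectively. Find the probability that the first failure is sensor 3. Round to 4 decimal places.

Rates: λ_i = 1/mean_i → 0.00294118, 0.0127714, 0.00740741, 0.00322893, 0.0026738; Σλ = 0.0290227.
P(sensor 3 first) = λ_3/Σλ = 0.00740741/0.0290227 ≈ 0.2552.

0.2552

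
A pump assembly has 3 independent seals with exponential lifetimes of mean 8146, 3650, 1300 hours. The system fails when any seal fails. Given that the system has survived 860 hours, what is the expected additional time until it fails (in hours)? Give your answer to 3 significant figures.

858

First-failure rate Σλ = 1/8146 + 1/3650 + 1/1300 = 0.00116596.
By memorylessness the expected residual is 1/Σλ = 857.66 hours, regardless of the 860 already elapsed.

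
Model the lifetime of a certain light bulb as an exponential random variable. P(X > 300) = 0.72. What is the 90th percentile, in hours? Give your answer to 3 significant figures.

2100

e^(−λ·300) = 0.72 ⇒ λ = −ln(0.72)/300 = 0.00109501.
90th percentile: 1 − e^(−λt) = 0.9, t = −ln(0.1)/λ = 2102.79 hours.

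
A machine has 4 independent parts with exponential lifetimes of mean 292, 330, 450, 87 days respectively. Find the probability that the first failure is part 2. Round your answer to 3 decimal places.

0.150

Rates: λ_i = 1/mean_i → 0.00342466, 0.0030303, 0.00222222, 0.0114943; Σλ = 0.0201714.
P(part 2 first) = λ_2/Σλ = 0.0030303/0.0201714 ≈ 0.150.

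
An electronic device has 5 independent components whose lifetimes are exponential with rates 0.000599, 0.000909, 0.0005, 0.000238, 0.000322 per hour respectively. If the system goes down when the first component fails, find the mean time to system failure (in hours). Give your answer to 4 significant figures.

389.4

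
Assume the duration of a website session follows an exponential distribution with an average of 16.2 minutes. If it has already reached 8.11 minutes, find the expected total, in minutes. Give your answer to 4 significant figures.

The rate is λ = 1/16.2 = 0.0617284 per minute.
By memorylessness, E[X | X > 8.11] = 8.11 + 1/λ = 8.11 + 16.2 = 24.31 minutes.

24.31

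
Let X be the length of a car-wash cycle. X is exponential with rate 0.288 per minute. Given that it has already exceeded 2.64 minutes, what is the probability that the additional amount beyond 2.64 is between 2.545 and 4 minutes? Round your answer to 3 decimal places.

Memoryless: the residual past 2.64 is again Exp(λ).
P(2.545 < residual < 4) = e^(−λ·2.545) − e^(−λ·4) = 0.48048 − 0.31600 ≈ 0.164.

0.164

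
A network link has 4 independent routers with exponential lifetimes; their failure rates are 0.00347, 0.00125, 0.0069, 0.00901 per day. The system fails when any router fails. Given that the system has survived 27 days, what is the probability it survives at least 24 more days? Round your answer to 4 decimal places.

Time to first failure ~ Exp(Σλ) with Σλ = 0.02063.
By memorylessness, P(T > 27+24 | T > 27) = P(T > 24) = e^(−0.02063·24) ≈ 0.6095.

0.6095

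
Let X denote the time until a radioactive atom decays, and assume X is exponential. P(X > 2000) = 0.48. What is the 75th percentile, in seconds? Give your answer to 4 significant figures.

e^(−λ·2000) = 0.48 ⇒ λ = −ln(0.48)/2000 = 0.000366985.
75th percentile: 1 − e^(−λt) = 0.75, t = −ln(0.25)/λ = 3777.53 seconds.

3778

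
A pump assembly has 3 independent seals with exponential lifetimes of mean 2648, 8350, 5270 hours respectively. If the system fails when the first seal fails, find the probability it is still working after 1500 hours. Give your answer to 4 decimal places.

The first failure time is exponential with rate Σλ_i = 1/2648 + 1/8350 + 1/5270 = 0.000687157 per hour.
P(min > 1500) = e^(−0.000687157·1500) = e^(−1.0307) ≈ 0.3567.

0.3567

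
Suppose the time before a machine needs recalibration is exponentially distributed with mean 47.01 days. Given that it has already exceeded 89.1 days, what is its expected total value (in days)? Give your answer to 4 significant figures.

The rate is λ = 1/47.01 = 0.0212721 per day.
By memorylessness, E[X | X > 89.1] = 89.1 + 1/λ = 89.1 + 47.01 = 136.11 days.

136.1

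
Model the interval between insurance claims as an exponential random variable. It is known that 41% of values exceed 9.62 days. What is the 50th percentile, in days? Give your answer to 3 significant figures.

7.48

e^(−λ·9.62) = 0.41 ⇒ λ = −ln(0.41)/9.62 = 0.0926817.
50th percentile: 1 − e^(−λt) = 0.5, t = −ln(0.5)/λ = 7.47879 days.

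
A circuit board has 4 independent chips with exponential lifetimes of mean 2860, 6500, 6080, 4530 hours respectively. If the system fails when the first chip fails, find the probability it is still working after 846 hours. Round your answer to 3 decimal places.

The first failure time is exponential with rate Σλ_i = 1/2860 + 1/6500 + 1/6080 + 1/4530 = 0.000888721 per hour.
P(min > 846) = e^(−0.000888721·846) = e^(−0.75186) ≈ 0.471.

0.471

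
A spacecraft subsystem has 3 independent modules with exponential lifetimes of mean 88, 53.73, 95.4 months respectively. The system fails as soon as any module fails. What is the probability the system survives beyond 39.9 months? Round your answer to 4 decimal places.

The first failure time is exponential with rate Σλ_i = 1/88 + 1/53.73 + 1/95.4 = 0.0404574 per month.
P(min > 39.9) = e^(−0.0404574·39.9) = e^(−1.6142) ≈ 0.1990.

0.1990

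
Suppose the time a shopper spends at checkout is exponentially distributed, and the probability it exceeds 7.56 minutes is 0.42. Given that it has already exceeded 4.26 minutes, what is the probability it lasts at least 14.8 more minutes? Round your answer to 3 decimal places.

0.183

From e^(−λ·7.56) = 0.42, λ = −ln(0.42)/7.56 = 0.114749.
Memoryless: P(X > 4.26+14.8 | X > 4.26) = P(X > 14.8) = e^(−0.114749·14.8) ≈ 0.183.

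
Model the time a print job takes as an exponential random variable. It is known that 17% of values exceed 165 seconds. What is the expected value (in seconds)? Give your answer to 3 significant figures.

93.1

e^(−λ·165) = 0.17 ⇒ λ = −ln(0.17)/165 = 0.0107391.
Mean = 1/λ = 93.1174 seconds.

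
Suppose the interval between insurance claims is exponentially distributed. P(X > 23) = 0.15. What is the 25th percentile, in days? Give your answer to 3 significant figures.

3.49

e^(−λ·23) = 0.15 ⇒ λ = −ln(0.15)/23 = 0.0824835.
25th percentile: 1 − e^(−λt) = 0.25, t = −ln(0.75)/λ = 3.48775 days.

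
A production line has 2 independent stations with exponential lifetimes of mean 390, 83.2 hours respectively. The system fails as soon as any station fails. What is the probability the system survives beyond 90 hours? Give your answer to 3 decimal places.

0.269

The first failure time is exponential with rate Σλ_i = 1/390 + 1/83.2 = 0.0145833 per hour.
P(min > 90) = e^(−0.0145833·90) = e^(−1.3125) ≈ 0.269.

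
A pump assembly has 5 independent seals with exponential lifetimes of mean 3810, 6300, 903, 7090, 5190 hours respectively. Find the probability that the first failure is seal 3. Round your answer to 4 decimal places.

0.5946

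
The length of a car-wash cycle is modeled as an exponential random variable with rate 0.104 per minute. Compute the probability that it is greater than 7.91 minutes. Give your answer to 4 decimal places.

P(X > 7.91) = e^(−λ·7.91) = e^(−0.82264) ≈ 0.4393.

0.4393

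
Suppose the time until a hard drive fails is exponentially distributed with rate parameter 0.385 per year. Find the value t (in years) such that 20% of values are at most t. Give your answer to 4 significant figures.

Set 1 − e^(−λt) = 0.2, so t = −ln(0.8)/λ = 0.22314/0.385 ≈ 0.579594 years.

0.5796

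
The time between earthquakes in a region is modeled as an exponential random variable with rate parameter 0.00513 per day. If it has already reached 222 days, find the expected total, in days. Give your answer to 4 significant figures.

416.9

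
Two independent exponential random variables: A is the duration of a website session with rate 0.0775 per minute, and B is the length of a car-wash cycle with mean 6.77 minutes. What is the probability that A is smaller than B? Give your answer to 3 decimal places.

0.344

λ_1 = 0.0775, λ_2 = 1/6.77 = 0.14771.
For independent exponentials, P(A < B) = λ_1/(λ_1+λ_2) = 0.0775/0.22521 ≈ 0.344.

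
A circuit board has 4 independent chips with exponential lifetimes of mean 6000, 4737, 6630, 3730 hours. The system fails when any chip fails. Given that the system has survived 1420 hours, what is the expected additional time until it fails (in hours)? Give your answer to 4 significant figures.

1255

First-failure rate Σλ = 1/6000 + 1/4737 + 1/6630 + 1/3730 = 0.000796697.
By memorylessness the expected residual is 1/Σλ = 1255.18 hours, regardless of the 1420 already elapsed.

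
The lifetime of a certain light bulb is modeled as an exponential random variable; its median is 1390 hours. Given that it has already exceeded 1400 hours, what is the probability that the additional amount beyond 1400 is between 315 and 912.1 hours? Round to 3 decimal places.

0.220

For an exponential, median = ln(2)/λ, so λ = ln 2 / 1390 = 0.000498667 per hour.
Memoryless: the residual past 1400 is again Exp(λ).
P(315 < residual < 912.1) = e^(−λ·315) − e^(−λ·912.1) = 0.85464 − 0.63455 ≈ 0.220.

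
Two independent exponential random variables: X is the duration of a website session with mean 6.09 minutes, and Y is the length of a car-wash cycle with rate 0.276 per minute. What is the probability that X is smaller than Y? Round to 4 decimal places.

λ_1 = 1/6.09 = 0.164204, λ_2 = 0.276.
For independent exponentials, P(X < Y) = λ_1/(λ_1+λ_2) = 0.164204/0.440204 ≈ 0.3730.

0.3730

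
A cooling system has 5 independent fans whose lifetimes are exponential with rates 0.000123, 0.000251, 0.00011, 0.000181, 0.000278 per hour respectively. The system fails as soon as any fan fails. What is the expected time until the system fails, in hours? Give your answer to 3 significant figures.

The time to first failure is exponential with rate Σλ = 0.000123 + 0.000251 + 0.00011 + 0.000181 + 0.000278 = 0.000943.
E[min] = 1/Σλ = 1/0.000943 = 1060.45 hours.

1060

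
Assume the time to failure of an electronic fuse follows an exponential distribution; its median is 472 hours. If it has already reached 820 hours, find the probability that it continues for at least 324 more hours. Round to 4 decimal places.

For an exponential, median = ln(2)/λ, so λ = ln 2 / 472 = 0.00146853 per hour.
By the memoryless property, P(X > 820+324 | X > 820) = P(X > 324).
P(X > 324) = e^(−0.4758) ≈ 0.6214.

0.6214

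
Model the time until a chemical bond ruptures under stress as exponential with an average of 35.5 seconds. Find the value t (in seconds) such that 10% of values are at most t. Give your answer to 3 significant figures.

The rate is λ = 1/35.5 = 0.028169 per second.
Set 1 − e^(−λt) = 0.1, so t = −ln(0.9)/λ = 0.10536/0.028169 ≈ 3.7403 seconds.

3.74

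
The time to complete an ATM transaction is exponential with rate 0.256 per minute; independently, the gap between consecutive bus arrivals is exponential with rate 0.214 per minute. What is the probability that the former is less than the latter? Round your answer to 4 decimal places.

0.5447

λ_1 = 0.256, λ_2 = 0.214.
For independent exponentials, P(the former < the latter) = λ_1/(λ_1+λ_2) = 0.256/0.47 ≈ 0.5447.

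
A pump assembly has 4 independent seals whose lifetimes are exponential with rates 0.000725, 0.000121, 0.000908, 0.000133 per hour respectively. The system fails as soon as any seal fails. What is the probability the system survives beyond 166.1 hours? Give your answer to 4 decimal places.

The time to first failure is exponential with rate Σλ = 0.000725 + 0.000121 + 0.000908 + 0.000133 = 0.001887.
P(min > 166.1) = e^(−0.001887·166.1) = e^(−0.31343) ≈ 0.7309.

0.7309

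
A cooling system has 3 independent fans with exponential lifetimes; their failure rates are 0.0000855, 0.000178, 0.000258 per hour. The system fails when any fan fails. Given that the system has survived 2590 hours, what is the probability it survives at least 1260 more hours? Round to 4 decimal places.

0.5184

Time to first failure ~ Exp(Σλ) with Σλ = 0.0005215.
By memorylessness, P(T > 2590+1260 | T > 2590) = P(T > 1260) = e^(−0.0005215·1260) ≈ 0.5184.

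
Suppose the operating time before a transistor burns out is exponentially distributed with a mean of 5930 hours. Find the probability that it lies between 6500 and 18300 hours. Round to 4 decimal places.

0.2885

The rate is λ = 1/5930 = 0.000168634 per hour.
P(6500 < X < 18300) = e^(−λ·6500) − e^(−λ·18300) = 0.33416 − 0.04568 ≈ 0.2885.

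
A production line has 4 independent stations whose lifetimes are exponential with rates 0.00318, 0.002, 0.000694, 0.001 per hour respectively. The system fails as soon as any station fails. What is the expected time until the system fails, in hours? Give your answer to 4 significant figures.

145.5

The time to first failure is exponential with rate Σλ = 0.00318 + 0.002 + 0.000694 + 0.001 = 0.006874.
E[min] = 1/Σλ = 1/0.006874 = 145.476 hours.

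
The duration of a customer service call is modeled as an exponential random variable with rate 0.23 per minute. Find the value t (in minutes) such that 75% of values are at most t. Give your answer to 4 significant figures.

Set 1 − e^(−λt) = 0.75, so t = −ln(0.25)/λ = 1.3863/0.23 ≈ 6.02737 minutes.

6.027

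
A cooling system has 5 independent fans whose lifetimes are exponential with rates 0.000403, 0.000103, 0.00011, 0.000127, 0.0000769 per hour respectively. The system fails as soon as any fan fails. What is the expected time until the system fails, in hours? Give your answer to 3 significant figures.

The time to first failure is exponential with rate Σλ = 0.000403 + 0.000103 + 0.00011 + 0.000127 + 0.0000769 = 0.0008199.
E[min] = 1/Σλ = 1/0.0008199 = 1219.66 hours.

1220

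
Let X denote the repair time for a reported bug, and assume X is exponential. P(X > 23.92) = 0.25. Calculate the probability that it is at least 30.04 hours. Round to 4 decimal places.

e^(−λ·23.92) = 0.25 ⇒ λ = −ln(0.25)/23.92 = 0.0579554.
P(X > 30.04) = e^(−0.0579554·30.04) = e^(−1.741) ≈ 0.1753.

0.1753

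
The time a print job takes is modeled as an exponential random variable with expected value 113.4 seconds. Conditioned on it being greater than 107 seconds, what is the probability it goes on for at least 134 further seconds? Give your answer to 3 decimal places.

The rate is λ = 1/113.4 = 0.00881834 per second.
By the memoryless property, P(X > 107+134 | X > 107) = P(X > 134).
P(X > 134) = e^(−1.1817) ≈ 0.307.

0.307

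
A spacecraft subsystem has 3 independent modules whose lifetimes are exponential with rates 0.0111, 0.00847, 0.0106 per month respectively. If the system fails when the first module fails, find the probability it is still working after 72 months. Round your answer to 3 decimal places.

The time to first failure is exponential with rate Σλ = 0.0111 + 0.00847 + 0.0106 = 0.03017.
P(min > 72) = e^(−0.03017·72) = e^(−2.1722) ≈ 0.114.

0.114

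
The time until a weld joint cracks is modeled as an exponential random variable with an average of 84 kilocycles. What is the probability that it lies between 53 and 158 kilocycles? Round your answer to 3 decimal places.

The rate is λ = 1/84 = 0.0119048 per kilocycle.
P(53 < X < 158) = e^(−λ·53) − e^(−λ·158) = 0.53208 − 0.15244 ≈ 0.380.

0.380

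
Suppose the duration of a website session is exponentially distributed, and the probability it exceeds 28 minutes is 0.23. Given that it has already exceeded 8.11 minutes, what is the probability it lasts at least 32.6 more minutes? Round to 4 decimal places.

0.1807

From e^(−λ·28) = 0.23, λ = −ln(0.23)/28 = 0.0524884.
Memoryless: P(X > 8.11+32.6 | X > 8.11) = P(X > 32.6) = e^(−0.0524884·32.6) ≈ 0.1807.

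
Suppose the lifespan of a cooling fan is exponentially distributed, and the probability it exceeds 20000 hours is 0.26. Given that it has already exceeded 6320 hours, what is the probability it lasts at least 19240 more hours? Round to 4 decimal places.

0.2737

From e^(−λ·20000) = 0.26, λ = −ln(0.26)/20000 = 0.0000673537.
Memoryless: P(X > 6320+19240 | X > 6320) = P(X > 19240) = e^(−0.0000673537·19240) ≈ 0.2737.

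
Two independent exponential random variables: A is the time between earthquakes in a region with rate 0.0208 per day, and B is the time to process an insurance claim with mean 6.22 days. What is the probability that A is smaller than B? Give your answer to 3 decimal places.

0.115

λ_1 = 0.0208, λ_2 = 1/6.22 = 0.160772.
For independent exponentials, P(A < B) = λ_1/(λ_1+λ_2) = 0.0208/0.181572 ≈ 0.115.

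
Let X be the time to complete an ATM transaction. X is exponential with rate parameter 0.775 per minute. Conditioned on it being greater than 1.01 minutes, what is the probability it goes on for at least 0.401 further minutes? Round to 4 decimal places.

By the memoryless property, P(X > 1.01+0.401 | X > 1.01) = P(X > 0.401).
P(X > 0.401) = e^(−0.31078) ≈ 0.7329.

0.7329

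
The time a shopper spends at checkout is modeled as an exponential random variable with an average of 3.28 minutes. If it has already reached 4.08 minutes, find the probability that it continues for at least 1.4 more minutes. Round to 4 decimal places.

0.6526

The rate is λ = 1/3.28 = 0.304878 per minute.
P(X > s+t | X > s) = e^(−λ(s+t))/e^(−λs) = e^(−λt), independent of s = 4.08.
P(X > 1.4) = e^(−0.42683) ≈ 0.6526.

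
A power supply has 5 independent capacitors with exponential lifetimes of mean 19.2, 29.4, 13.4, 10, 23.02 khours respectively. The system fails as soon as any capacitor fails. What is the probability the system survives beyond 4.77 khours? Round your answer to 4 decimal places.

0.2344

The first failure time is exponential with rate Σλ_i = 1/19.2 + 1/29.4 + 1/13.4 + 1/10 + 1/23.02 = 0.304164 per khour.
P(min > 4.77) = e^(−0.304164·4.77) = e^(−1.4509) ≈ 0.2344.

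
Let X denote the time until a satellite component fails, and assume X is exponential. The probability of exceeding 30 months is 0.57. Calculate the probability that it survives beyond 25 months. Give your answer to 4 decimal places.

0.6260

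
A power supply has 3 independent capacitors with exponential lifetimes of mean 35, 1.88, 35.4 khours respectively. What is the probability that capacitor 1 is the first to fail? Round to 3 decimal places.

Rates: λ_i = 1/mean_i → 0.0285714, 0.531915, 0.0282486; Σλ = 0.588735.
P(capacitor 1 first) = λ_1/Σλ = 0.0285714/0.588735 ≈ 0.049.

0.049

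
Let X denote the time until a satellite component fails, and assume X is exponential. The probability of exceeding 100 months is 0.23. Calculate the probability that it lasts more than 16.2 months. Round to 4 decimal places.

0.7881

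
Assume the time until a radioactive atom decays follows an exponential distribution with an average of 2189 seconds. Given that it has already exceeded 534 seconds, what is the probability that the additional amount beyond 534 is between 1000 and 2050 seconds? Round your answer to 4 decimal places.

0.2413

The rate is λ = 1/2189 = 0.00045683 per second.
Memoryless: the residual past 534 is again Exp(λ).
P(1000 < residual < 2050) = e^(−λ·1000) − e^(−λ·2050) = 0.63329 − 0.39200 ≈ 0.2413.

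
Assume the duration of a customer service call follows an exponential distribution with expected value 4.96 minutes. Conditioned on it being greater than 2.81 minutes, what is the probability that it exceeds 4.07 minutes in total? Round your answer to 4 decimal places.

0.7757

The rate is λ = 1/4.96 = 0.201613 per minute.
By the memoryless property, P(X > 2.81+1.26 | X > 2.81) = P(X > 1.26).
P(X > 1.26) = e^(−0.25403) ≈ 0.7757.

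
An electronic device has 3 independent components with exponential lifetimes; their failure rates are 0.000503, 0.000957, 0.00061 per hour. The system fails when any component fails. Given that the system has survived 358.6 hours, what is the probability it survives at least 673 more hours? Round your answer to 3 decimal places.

0.248

Time to first failure ~ Exp(Σλ) with Σλ = 0.00207.
By memorylessness, P(T > 358.6+673 | T > 358.6) = P(T > 673) = e^(−0.00207·673) ≈ 0.248.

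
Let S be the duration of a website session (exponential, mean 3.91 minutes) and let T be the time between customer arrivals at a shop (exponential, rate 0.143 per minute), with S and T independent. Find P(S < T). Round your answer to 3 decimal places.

λ_1 = 1/3.91 = 0.255754, λ_2 = 0.143.
For independent exponentials, P(S < T) = λ_1/(λ_1+λ_2) = 0.255754/0.398754 ≈ 0.641.

0.641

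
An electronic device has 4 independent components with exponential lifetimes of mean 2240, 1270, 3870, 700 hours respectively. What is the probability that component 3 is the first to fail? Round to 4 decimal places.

0.0885

Rates: λ_i = 1/mean_i → 0.000446429, 0.000787402, 0.000258398, 0.00142857; Σλ = 0.0029208.
P(component 3 first) = λ_3/Σλ = 0.000258398/0.0029208 ≈ 0.0885.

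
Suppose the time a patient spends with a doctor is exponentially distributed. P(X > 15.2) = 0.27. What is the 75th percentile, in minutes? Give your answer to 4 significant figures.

16.09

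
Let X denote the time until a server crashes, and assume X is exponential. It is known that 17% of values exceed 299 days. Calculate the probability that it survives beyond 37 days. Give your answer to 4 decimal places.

0.8031

e^(−λ·299) = 0.17 ⇒ λ = −ln(0.17)/299 = 0.00592628.
P(X > 37) = e^(−0.00592628·37) = e^(−0.21927) ≈ 0.8031.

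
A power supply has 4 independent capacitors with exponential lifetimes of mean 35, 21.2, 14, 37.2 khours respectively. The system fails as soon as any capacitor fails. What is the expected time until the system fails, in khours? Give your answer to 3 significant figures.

The first failure time is exponential with rate Σλ_i = 1/35 + 1/21.2 + 1/14 + 1/37.2 = 0.174052 per khour.
E[min] = 1/Σλ = 1/0.174052 = 5.74542 khours.

5.75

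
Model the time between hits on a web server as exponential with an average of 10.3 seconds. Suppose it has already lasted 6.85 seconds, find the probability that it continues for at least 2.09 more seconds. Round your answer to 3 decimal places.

0.816

The rate is λ = 1/10.3 = 0.0970874 per second.
P(X > s+t | X > s) = e^(−λ(s+t))/e^(−λs) = e^(−λt), independent of s = 6.85.
P(X > 2.09) = e^(−0.20291) ≈ 0.816.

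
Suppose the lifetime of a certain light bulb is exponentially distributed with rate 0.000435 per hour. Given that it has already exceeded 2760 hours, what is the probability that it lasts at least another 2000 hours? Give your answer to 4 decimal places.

0.4190

The exponential is memoryless, so the remaining time is again Exp(λ): the condition X > 2760 is irrelevant.
P(X > 2000) = e^(−0.87) ≈ 0.4190.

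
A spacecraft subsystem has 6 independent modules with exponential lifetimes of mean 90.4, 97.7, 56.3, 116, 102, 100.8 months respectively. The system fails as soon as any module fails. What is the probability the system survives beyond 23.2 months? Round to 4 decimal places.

0.2093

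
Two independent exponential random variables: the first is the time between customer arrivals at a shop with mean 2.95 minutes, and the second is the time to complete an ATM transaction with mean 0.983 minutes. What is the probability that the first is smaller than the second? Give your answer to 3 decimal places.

λ_1 = 1/2.95 = 0.338983, λ_2 = 1/0.983 = 1.01729.
For independent exponentials, P(the first < the second) = λ_1/(λ_1+λ_2) = 0.338983/1.35628 ≈ 0.250.

0.250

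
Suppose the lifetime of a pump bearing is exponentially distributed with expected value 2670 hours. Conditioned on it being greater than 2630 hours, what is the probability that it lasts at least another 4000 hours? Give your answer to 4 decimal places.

0.2235

The rate is λ = 1/2670 = 0.000374532 per hour.
By the memoryless property, P(X > 2630+4000 | X > 2630) = P(X > 4000).
P(X > 4000) = e^(−1.4981) ≈ 0.2235.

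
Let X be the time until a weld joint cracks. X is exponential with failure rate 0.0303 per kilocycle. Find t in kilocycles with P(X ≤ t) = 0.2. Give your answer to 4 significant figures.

Set 1 − e^(−λt) = 0.2, so t = −ln(0.8)/λ = 0.22314/0.0303 ≈ 7.36447 kilocycles.

7.364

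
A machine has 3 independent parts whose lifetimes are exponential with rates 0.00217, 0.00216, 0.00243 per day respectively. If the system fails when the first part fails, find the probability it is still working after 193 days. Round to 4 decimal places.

The time to first failure is exponential with rate Σλ = 0.00217 + 0.00216 + 0.00243 = 0.00676.
P(min > 193) = e^(−0.00676·193) = e^(−1.3047) ≈ 0.2713.

0.2713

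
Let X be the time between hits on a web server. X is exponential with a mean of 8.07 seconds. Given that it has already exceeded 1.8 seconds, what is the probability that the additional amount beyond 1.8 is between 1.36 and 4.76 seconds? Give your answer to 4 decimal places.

0.2905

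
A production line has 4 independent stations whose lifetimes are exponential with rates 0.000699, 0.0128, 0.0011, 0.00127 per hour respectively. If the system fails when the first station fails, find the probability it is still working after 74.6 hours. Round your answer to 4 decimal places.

0.3061

The time to first failure is exponential with rate Σλ = 0.000699 + 0.0128 + 0.0011 + 0.00127 = 0.015869.
P(min > 74.6) = e^(−0.015869·74.6) = e^(−1.1838) ≈ 0.3061.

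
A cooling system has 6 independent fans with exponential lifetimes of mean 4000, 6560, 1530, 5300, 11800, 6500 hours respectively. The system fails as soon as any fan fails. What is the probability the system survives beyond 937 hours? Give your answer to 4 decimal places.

0.2491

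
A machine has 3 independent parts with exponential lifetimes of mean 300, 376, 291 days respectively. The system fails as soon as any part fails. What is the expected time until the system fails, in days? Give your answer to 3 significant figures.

The first failure time is exponential with rate Σλ_i = 1/300 + 1/376 + 1/291 = 0.00942933 per day.
E[min] = 1/Σλ = 1/0.00942933 = 106.052 days.

106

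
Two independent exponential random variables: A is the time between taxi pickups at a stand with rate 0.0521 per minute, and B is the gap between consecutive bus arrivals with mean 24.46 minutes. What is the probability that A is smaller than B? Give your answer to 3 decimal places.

λ_1 = 0.0521, λ_2 = 1/24.46 = 0.0408831.
For independent exponentials, P(A < B) = λ_1/(λ_1+λ_2) = 0.0521/0.0929831 ≈ 0.560.

0.560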